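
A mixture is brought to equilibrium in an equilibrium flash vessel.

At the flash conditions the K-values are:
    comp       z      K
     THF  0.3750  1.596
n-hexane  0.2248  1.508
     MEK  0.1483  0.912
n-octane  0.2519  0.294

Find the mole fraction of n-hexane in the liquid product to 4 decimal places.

Material balance + equilibrium reduce to Σ zᵢ(Kᵢ−1)/(1+β(Kᵢ−1)) = 0.
Check two-phase: ΣzᵢKᵢ = 1.1468 > 1 and Σzᵢ/Kᵢ = 1.4034 > 1, so g(0) = 0.1468 > 0 and g(1) = -0.4034 < 0.
Newton–Raphson from β = 0.41:
  β = 0.4100: g = 0.01029, g' = -0.3757 → β = 0.4374
  β = 0.4374: g = -0.00015, g' = -0.3867 → β = 0.4370
Converged at β = 0.4370.
Compositions from xᵢ = zᵢ/(1+β(Kᵢ−1)), yᵢ = Kᵢxᵢ:
  THF: x = 0.2975, y = 0.4748
  n-hexane: x = 0.1840, y = 0.2774
  MEK: x = 0.1542, y = 0.1407
  n-octane: x = 0.3643, y = 0.1071

x_n-hexane = 0.1840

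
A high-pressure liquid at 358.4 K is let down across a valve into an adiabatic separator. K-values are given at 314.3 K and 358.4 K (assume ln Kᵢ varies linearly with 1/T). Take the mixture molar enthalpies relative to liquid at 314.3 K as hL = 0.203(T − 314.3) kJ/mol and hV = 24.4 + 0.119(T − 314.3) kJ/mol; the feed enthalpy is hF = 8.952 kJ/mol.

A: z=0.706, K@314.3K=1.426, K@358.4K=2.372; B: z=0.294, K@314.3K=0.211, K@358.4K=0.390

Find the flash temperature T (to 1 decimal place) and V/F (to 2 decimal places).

T = 318.7 K, V/F = 0.34

Adiabatic flash: solve Rachford–Rice at each trial T, then check hF = ψ·hV(T) + (1−ψ)·hL(T).
  T = 314.3 K: K = (1.426, 0.211), RR gives ψ = 0.205, H_out = 4.994 kJ/mol
  T = 358.4 K: K = (2.372, 0.390), RR gives ψ = 0.943, H_out = 28.470 kJ/mol
  T = 336.4 K: K = (1.871, 0.293), RR gives ψ = 0.661, H_out = 19.387 kJ/mol
  T = 325.4 K: K = (1.642, 0.250), RR gives ψ = 0.484, H_out = 13.603 kJ/mol
  T = 319.9 K: K = (1.533, 0.230), RR gives ψ = 0.366, H_out = 9.887 kJ/mol
  T = 317.1 K: K = (1.479, 0.221), RR gives ψ = 0.292, H_out = 7.624 kJ/mol
  T = 318.5 K: K = (1.506, 0.225), RR gives ψ = 0.330, H_out = 8.795 kJ/mol
Linear interpolation between T = 318.5 (H_out = 8.795) and T = 319.9 (H_out = 9.887) on hF = 8.952 gives T ≈ 318.7 K, at which ψ = 0.34.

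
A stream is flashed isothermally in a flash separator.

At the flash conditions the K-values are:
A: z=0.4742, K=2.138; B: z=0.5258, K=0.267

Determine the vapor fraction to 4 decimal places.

ψ = 0.1849

Material balance + equilibrium reduce to Σ zᵢ(Kᵢ−1)/(1+ψ(Kᵢ−1)) = 0.
g(0) = ΣzᵢKᵢ − 1 = 0.1542 and g(1) = 1 − Σzᵢ/Kᵢ = -1.1911, so a root lies in (0, 1).
Newton iteration, ψ⁰ = 0.5:
  ψ = 0.5000: g = -0.26445, g' = -0.9534 → ψ = 0.2226
  ψ = 0.2226: g = -0.03001, g' = -0.7944 → ψ = 0.1848
  ψ = 0.1848: g = 0.00004, g' = -0.7972 → ψ = 0.1849
Converged at ψ = 0.1849.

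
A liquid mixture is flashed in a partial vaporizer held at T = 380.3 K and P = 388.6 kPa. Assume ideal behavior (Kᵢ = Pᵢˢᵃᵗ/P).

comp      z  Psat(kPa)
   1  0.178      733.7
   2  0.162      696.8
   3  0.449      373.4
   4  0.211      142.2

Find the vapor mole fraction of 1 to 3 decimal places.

y_1 = 0.239

Raoult's law: Kᵢ = Pᵢˢᵃᵗ/P = Pᵢˢᵃᵗ/388.6.
  K_1 = 733.7/388.6 = 1.88806, K_2 = 696.8/388.6 = 1.79310, K_3 = 373.4/388.6 = 0.96089, K_4 = 142.2/388.6 = 0.36593
Let ψ = V/F and solve Σ zᵢ(Kᵢ−1)/(1+ψ(Kᵢ−1)) = 0.
Check two-phase: ΣzᵢKᵢ = 1.135 > 1 and Σzᵢ/Kᵢ = 1.229 > 1, so g(0) = 0.135 > 0 and g(1) = -0.229 < 0.
Newton–Raphson from ψ = 0.37:
  ψ = 0.370: g = 0.0257, g' = -0.286 → ψ = 0.460
  ψ = 0.460: g = -0.0004, g' = -0.295 → ψ = 0.459
Converged at ψ = 0.459.
Compositions from xᵢ = zᵢ/(1+ψ(Kᵢ−1)), yᵢ = Kᵢxᵢ:
  1: x = 0.126, y = 0.239
  2: x = 0.119, y = 0.213
  3: x = 0.457, y = 0.439
  4: x = 0.298, y = 0.109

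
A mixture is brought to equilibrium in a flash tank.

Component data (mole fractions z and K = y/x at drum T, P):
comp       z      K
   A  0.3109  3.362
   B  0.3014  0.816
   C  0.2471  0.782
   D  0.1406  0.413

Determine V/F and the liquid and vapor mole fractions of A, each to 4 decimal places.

Newton–Raphson from V/F = 0.5:
  V/F = 0.5000: g = 0.09835, g' = -0.4889 → V/F = 0.7012
  V/F = 0.7012: g = 0.00894, g' = -0.4156 → V/F = 0.7227
  V/F = 0.7227: g = 0.00003, g' = -0.4130 → V/F = 0.7228
Converged at V/F = 0.7228.
Compositions from xᵢ = zᵢ/(1+V/F(Kᵢ−1)), yᵢ = Kᵢxᵢ:
  A: x = 0.1148, y = 0.3861
  B: x = 0.3476, y = 0.2837
  C: x = 0.2933, y = 0.2294
  D: x = 0.2442, y = 0.1009

V/F = 0.7228, x_A = 0.1148, y_A = 0.3861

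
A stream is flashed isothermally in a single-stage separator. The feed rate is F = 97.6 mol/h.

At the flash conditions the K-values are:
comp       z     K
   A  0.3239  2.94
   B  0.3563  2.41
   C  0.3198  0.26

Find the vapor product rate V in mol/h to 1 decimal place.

V = 70.7 mol/h

Rachford–Rice: g(V/F) = Σ zᵢ(Kᵢ−1)/(1+V/F(Kᵢ−1)) = 0.
g(0) = ΣzᵢKᵢ − 1 = 0.8941 and g(1) = 1 − Σzᵢ/Kᵢ = -0.4880, so a root lies in (0, 1).
Iterate (Newton) starting at V/F = 0.5:
  V/F = 0.5000: g = 0.23798, g' = -0.9990 → V/F = 0.7382
  V/F = 0.7382: g = -0.01707, g' = -1.2268 → V/F = 0.7243
  V/F = 0.7243: g = -0.00021, g' = -1.1975 → V/F = 0.7241
Converged at V/F = 0.7241.
Then V = V/F·F = 0.7241·97.6 = 70.7 mol/h and L = F − V = 26.9 mol/h.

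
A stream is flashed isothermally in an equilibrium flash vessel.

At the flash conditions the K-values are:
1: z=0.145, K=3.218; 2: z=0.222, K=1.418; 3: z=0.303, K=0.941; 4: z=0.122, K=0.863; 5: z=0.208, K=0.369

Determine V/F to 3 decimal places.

Material balance + equilibrium reduce to Σ zᵢ(Kᵢ−1)/(1+V/F(Kᵢ−1)) = 0.
g(0) = ΣzᵢKᵢ − 1 = 0.249 and g(1) = 1 − Σzᵢ/Kᵢ = -0.229, so a root lies in (0, 1).
Iterate (Newton) starting at V/F = 0.36:
  V/F = 0.360: g = 0.0538, g' = -0.392 → V/F = 0.497
  V/F = 0.497: g = 0.0022, g' = -0.368 → V/F = 0.503
Converged at V/F = 0.503.

V/F = 0.503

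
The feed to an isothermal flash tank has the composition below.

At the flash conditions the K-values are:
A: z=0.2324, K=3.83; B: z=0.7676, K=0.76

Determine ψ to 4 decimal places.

Binary case is linear: z₁(K₁−1)(1+ψ(K₂−1)) + z₂(K₂−1)(1+ψ(K₁−1)) = 0
⇒ ψ = [z₁(K₁−1)+z₂(K₂−1)] / [−(K₁−1)(K₂−1)] = 0.47347/0.67920 = 0.6971

ψ = 0.6971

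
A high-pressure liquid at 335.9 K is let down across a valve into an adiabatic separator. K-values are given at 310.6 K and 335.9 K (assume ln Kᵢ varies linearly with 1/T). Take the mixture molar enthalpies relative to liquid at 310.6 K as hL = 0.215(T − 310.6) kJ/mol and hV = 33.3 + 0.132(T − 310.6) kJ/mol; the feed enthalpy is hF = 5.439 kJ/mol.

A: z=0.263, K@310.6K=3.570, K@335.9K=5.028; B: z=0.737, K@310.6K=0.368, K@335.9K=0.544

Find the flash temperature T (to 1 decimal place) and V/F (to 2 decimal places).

Adiabatic flash: solve Rachford–Rice at each trial T, then check hF = ψ·hV(T) + (1−ψ)·hL(T).
  T = 310.6 K: K = (3.570, 0.368), RR gives ψ = 0.129, H_out = 4.308 kJ/mol
  T = 335.9 K: K = (5.028, 0.544), RR gives ψ = 0.394, H_out = 17.726 kJ/mol
  T = 323.2 K: K = (4.262, 0.451), RR gives ψ = 0.253, H_out = 10.860 kJ/mol
  T = 316.9 K: K = (3.908, 0.408), RR gives ψ = 0.191, H_out = 7.608 kJ/mol
  T = 313.8 K: K = (3.739, 0.388), RR gives ψ = 0.161, H_out = 5.997 kJ/mol
  T = 312.2 K: K = (3.654, 0.378), RR gives ψ = 0.145, H_out = 5.156 kJ/mol
Linear interpolation between T = 312.2 (H_out = 5.156) and T = 313.8 (H_out = 5.997) on hF = 5.439 gives T ≈ 312.7 K, at which ψ = 0.15.

T = 312.7 K, V/F = 0.15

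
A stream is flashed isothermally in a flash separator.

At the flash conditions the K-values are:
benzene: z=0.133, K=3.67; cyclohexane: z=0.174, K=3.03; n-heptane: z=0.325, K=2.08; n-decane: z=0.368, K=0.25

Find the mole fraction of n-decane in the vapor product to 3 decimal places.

Rachford–Rice: g(β) = Σ zᵢ(Kᵢ−1)/(1+β(Kᵢ−1)) = 0.
Feasibility: ΣzᵢKᵢ = 1.783, Σzᵢ/Kᵢ = 1.722 — both > 1, two phases present.
Newton iteration, β⁰ = 0.5:
  β = 0.500: g = 0.1137, g' = -1.040 → β = 0.609
  β = 0.609: g = -0.0035, g' = -1.121 → β = 0.606
Converged at β = 0.606.
Compositions from xᵢ = zᵢ/(1+β(Kᵢ−1)), yᵢ = Kᵢxᵢ:
  benzene: x = 0.051, y = 0.186
  cyclohexane: x = 0.078, y = 0.236
  n-heptane: x = 0.196, y = 0.409
  n-decane: x = 0.675, y = 0.169

y_n-decane = 0.169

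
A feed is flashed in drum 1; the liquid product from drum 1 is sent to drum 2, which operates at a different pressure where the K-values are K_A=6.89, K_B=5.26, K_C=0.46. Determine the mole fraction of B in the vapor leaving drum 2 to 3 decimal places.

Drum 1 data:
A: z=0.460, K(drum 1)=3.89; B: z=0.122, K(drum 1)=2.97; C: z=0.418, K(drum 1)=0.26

Drum 1:
Newton iteration, ψ₁⁰ = 0.63:
  ψ₁ = 0.630: g = -0.0009, g' = -1.380 → ψ₁ = 0.629
Converged at ψ₁ = 0.629.
Drum-1 compositions:
  A: x = 0.163, y = 0.635
  B: x = 0.054, y = 0.162
  C: x = 0.782, y = 0.203
Drum-2 feed = drum-1 liquid: z₂ = (0.1632, 0.0545, 0.7823).
Drum 2:
Material balance + equilibrium reduce to Σ zᵢ(Kᵢ−1)/(1+ψ₂(Kᵢ−1)) = 0.
Check two-phase: ΣzᵢKᵢ = 1.771 > 1 and Σzᵢ/Kᵢ = 1.735 > 1, so g(0) = 0.771 > 0 and g(1) = -0.735 < 0.
Newton–Raphson from ψ₂ = 0.57:
  ψ₂ = 0.570: g = -0.3220, g' = -0.858 → ψ₂ = 0.195
  ψ₂ = 0.195: g = 0.1022, g' = -1.808 → ψ₂ = 0.251
  ψ₂ = 0.251: g = 0.0107, g' = -1.456 → ψ₂ = 0.259
Converged at ψ₂ = 0.259.
  A: x = 0.065, y = 0.445
  B: x = 0.026, y = 0.136
  C: x = 0.909, y = 0.418

y_B (drum 2) = 0.136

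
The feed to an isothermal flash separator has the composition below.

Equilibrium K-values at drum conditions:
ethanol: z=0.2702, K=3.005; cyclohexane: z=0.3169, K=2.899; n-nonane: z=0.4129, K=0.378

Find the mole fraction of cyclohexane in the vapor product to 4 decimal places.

Material balance + equilibrium reduce to Σ zᵢ(Kᵢ−1)/(1+ψ(Kᵢ−1)) = 0.
Feasibility: ΣzᵢKᵢ = 1.8867, Σzᵢ/Kᵢ = 1.2916 — both > 1, two phases present.
Newton–Raphson from ψ = 0.55:
  ψ = 0.5500: g = 0.16162, g' = -0.8881 → ψ = 0.7320
  ψ = 0.7320: g = -0.00015, g' = -0.9168 → ψ = 0.7318
Converged at ψ = 0.7318.
Compositions from xᵢ = zᵢ/(1+ψ(Kᵢ−1)), yᵢ = Kᵢxᵢ:
  ethanol: x = 0.1095, y = 0.3291
  cyclohexane: x = 0.1326, y = 0.3844
  n-nonane: x = 0.7579, y = 0.2865

y_cyclohexane = 0.3844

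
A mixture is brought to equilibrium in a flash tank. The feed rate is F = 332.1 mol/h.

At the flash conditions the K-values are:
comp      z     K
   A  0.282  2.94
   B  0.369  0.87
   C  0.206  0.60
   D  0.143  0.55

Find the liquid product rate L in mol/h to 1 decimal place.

L = 128.8 mol/h

Material balance + equilibrium reduce to Σ zᵢ(Kᵢ−1)/(1+ψ(Kᵢ−1)) = 0.
g(0) = ΣzᵢKᵢ − 1 = 0.352 and g(1) = 1 − Σzᵢ/Kᵢ = -0.123, so a root lies in (0, 1).
Iterate (Newton) starting at ψ = 0.42:
  ψ = 0.420: g = 0.0723, g' = -0.421 → ψ = 0.592
  ψ = 0.592: g = 0.0070, g' = -0.348 → ψ = 0.612
Converged at ψ = 0.612.
Then V = ψ·F = 0.6122·332.1 = 203.3 mol/h and L = F − V = 128.8 mol/h.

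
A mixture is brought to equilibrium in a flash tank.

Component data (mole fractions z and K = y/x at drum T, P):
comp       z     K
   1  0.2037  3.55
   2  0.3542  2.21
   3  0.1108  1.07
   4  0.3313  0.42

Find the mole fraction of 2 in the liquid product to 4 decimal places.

x_2 = 0.1741

Iterate (Newton) starting at ψ = 0.5:
  ψ = 0.5000: g = 0.23221, g' = -0.6788 → ψ = 0.8421
  ψ = 0.8421: g = 0.00906, g' = -0.6872 → ψ = 0.8552
Converged at ψ = 0.8552.
Compositions from xᵢ = zᵢ/(1+ψ(Kᵢ−1)), yᵢ = Kᵢxᵢ:
  1: x = 0.0640, y = 0.2274
  2: x = 0.1741, y = 0.3847
  3: x = 0.1045, y = 0.1119
  4: x = 0.6573, y = 0.2761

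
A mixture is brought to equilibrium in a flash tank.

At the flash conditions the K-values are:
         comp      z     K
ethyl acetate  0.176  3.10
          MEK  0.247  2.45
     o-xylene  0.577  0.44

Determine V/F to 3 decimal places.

V/F = 0.415

Material balance + equilibrium reduce to Σ zᵢ(Kᵢ−1)/(1+V/F(Kᵢ−1)) = 0.
Feasibility: ΣzᵢKᵢ = 1.405, Σzᵢ/Kᵢ = 1.469 — both > 1, two phases present.
Newton iteration, V/F⁰ = 0.36:
  V/F = 0.360: g = 0.0411, g' = -0.760 → V/F = 0.414
  V/F = 0.414: g = 0.0008, g' = -0.732 → V/F = 0.415
Converged at V/F = 0.415.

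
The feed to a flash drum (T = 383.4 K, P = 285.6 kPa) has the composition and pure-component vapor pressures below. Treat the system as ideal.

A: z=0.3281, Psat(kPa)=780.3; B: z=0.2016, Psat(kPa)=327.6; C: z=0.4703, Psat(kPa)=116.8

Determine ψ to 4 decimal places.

ψ = 0.3995

Raoult's law: Kᵢ = Pᵢˢᵃᵗ/P = Pᵢˢᵃᵗ/285.6.
  K_A = 780.3/285.6 = 2.732143, K_B = 327.6/285.6 = 1.147059, K_C = 116.8/285.6 = 0.408964
Material balance + equilibrium reduce to Σ zᵢ(Kᵢ−1)/(1+ψ(Kᵢ−1)) = 0.
Feasibility: ΣzᵢKᵢ = 1.3200, Σzᵢ/Kᵢ = 1.4458 — both > 1, two phases present.
Iterate (Newton) starting at ψ = 0.69:
  ψ = 0.6900: g = -0.18358, g' = -0.6764 → ψ = 0.4186
  ψ = 0.4186: g = -0.01196, g' = -0.6247 → ψ = 0.3994
  ψ = 0.3994: g = 0.00004, g' = -0.6293 → ψ = 0.3995
Converged at ψ = 0.3995.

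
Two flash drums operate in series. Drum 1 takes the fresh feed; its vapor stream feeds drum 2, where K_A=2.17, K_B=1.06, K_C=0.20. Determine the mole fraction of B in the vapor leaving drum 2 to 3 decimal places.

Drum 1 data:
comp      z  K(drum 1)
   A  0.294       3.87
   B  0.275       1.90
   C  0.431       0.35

Drum 1:
Let ψ₁ = V/F and solve Σ zᵢ(Kᵢ−1)/(1+ψ₁(Kᵢ−1)) = 0.
g(0) = ΣzᵢKᵢ − 1 = 0.811 and g(1) = 1 − Σzᵢ/Kᵢ = -0.452, so a root lies in (0, 1).
Iterate (Newton) starting at ψ₁ = 0.49:
  ψ₁ = 0.490: g = 0.1113, g' = -0.918 → ψ₁ = 0.611
  ψ₁ = 0.611: g = 0.0011, g' = -0.913 → ψ₁ = 0.613
Converged at ψ₁ = 0.613.
Drum-1 compositions:
  A: x = 0.107, y = 0.413
  B: x = 0.177, y = 0.337
  C: x = 0.716, y = 0.251
Drum-2 feed = drum-1 vapor: z₂ = (0.4125, 0.3368, 0.2506).
Drum 2:
Iterate (Newton) starting at ψ₂ = 0.5:
  ψ₂ = 0.500: g = -0.0100, g' = -0.672 → ψ₂ = 0.485
Converged at ψ₂ = 0.485.
  A: x = 0.263, y = 0.571
  B: x = 0.327, y = 0.347
  C: x = 0.409, y = 0.082

y_B (drum 2) = 0.347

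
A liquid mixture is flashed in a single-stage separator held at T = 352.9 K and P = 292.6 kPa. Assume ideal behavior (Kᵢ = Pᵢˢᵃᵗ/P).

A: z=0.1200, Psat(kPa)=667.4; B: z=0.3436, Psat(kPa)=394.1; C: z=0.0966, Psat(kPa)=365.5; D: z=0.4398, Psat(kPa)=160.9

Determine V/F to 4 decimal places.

Raoult's law: Kᵢ = Pᵢˢᵃᵗ/P = Pᵢˢᵃᵗ/292.6.
  K_A = 667.4/292.6 = 2.280930, K_B = 394.1/292.6 = 1.346890, K_C = 365.5/292.6 = 1.249146, K_D = 160.9/292.6 = 0.549897
Rachford–Rice: g(V/F) = Σ zᵢ(Kᵢ−1)/(1+V/F(Kᵢ−1)) = 0.
Check two-phase: ΣzᵢKᵢ = 1.0990 > 1 and Σzᵢ/Kᵢ = 1.1848 > 1, so g(0) = 0.0990 > 0 and g(1) = -0.1848 < 0.
Newton–Raphson from V/F = 0.6:
  V/F = 0.6000: g = -0.06469, g' = -0.2630 → V/F = 0.3541
  V/F = 0.3541: g = -0.00147, g' = -0.2571 → V/F = 0.3484
Converged at V/F = 0.3484.

V/F = 0.3484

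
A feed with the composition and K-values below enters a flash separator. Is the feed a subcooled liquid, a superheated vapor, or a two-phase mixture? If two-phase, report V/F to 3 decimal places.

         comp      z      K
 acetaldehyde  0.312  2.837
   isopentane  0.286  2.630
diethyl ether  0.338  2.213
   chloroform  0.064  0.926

superheated vapor

ΣzᵢKᵢ = 2.445; Σzᵢ/Kᵢ = 0.441.
Since Σzᵢ/Kᵢ < 1 the mixture is above its dew point — single vapor phase.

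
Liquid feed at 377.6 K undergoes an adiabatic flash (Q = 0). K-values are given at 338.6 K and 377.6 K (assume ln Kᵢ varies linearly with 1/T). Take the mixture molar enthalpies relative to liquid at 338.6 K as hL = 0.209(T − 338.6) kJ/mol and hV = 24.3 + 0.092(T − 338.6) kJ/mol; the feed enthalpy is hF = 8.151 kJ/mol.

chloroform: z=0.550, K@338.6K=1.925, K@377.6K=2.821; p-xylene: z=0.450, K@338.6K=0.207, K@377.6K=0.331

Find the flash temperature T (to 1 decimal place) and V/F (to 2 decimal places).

T = 345.2 K, V/F = 0.29

Adiabatic flash: solve Rachford–Rice at each trial T, then check hF = ψ·hV(T) + (1−ψ)·hL(T).
  T = 338.6 K: K = (1.925, 0.207), RR gives ψ = 0.207, H_out = 5.032 kJ/mol
  T = 377.6 K: K = (2.821, 0.331), RR gives ψ = 0.575, H_out = 19.500 kJ/mol
  T = 358.1 K: K = (2.355, 0.265), RR gives ψ = 0.416, H_out = 13.241 kJ/mol
  T = 348.4 K: K = (2.136, 0.235), RR gives ψ = 0.323, H_out = 9.529 kJ/mol
  T = 343.5 K: K = (2.029, 0.221), RR gives ψ = 0.269, H_out = 7.400 kJ/mol
  T = 345.9 K: K = (2.081, 0.228), RR gives ψ = 0.296, H_out = 8.469 kJ/mol
Linear interpolation between T = 343.5 (H_out = 7.400) and T = 345.9 (H_out = 8.469) on hF = 8.151 gives T ≈ 345.2 K, at which ψ = 0.29.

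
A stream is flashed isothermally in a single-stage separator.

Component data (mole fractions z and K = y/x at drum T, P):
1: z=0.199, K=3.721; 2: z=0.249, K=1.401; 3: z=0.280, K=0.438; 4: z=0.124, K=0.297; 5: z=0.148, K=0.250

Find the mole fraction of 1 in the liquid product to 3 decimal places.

Rachford–Rice: g(β) = Σ zᵢ(Kᵢ−1)/(1+β(Kᵢ−1)) = 0.
g(0) = ΣzᵢKᵢ − 1 = 0.286 and g(1) = 1 − Σzᵢ/Kᵢ = -0.880, so a root lies in (0, 1).
Iterate (Newton) starting at β = 0.5:
  β = 0.500: g = -0.2183, g' = -0.822 → β = 0.234
  β = 0.234: g = 0.0016, g' = -0.910 → β = 0.236
Converged at β = 0.236.
Compositions from xᵢ = zᵢ/(1+β(Kᵢ−1)), yᵢ = Kᵢxᵢ:
  1: x = 0.121, y = 0.451
  2: x = 0.227, y = 0.319
  3: x = 0.323, y = 0.141
  4: x = 0.149, y = 0.044
  5: x = 0.180, y = 0.045

x_1 = 0.121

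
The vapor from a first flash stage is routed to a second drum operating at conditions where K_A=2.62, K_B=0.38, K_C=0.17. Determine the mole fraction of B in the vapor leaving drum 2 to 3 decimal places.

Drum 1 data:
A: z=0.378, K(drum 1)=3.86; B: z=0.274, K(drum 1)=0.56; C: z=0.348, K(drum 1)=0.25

y_B (drum 2) = 0.134

Drum 1:
Material balance + equilibrium reduce to Σ zᵢ(Kᵢ−1)/(1+ψ₁(Kᵢ−1)) = 0.
g(0) = ΣzᵢKᵢ − 1 = 0.700 and g(1) = 1 − Σzᵢ/Kᵢ = -0.979, so a root lies in (0, 1).
Iterate (Newton) starting at ψ₁ = 0.37:
  ψ₁ = 0.370: g = 0.0200, g' = -1.181 → ψ₁ = 0.387
Converged at ψ₁ = 0.387.
Drum-1 compositions:
  A: x = 0.179, y = 0.692
  B: x = 0.330, y = 0.185
  C: x = 0.490, y = 0.123
Drum-2 feed = drum-1 vapor: z₂ = (0.6925, 0.1849, 0.1226).
Drum 2:
Let ψ₂ = V/F and solve Σ zᵢ(Kᵢ−1)/(1+ψ₂(Kᵢ−1)) = 0.
Check two-phase: ΣzᵢKᵢ = 1.905 > 1 and Σzᵢ/Kᵢ = 1.472 > 1, so g(0) = 0.905 > 0 and g(1) = -0.472 < 0.
Newton iteration, ψ₂⁰ = 0.5:
  ψ₂ = 0.500: g = 0.2797, g' = -0.951 → ψ₂ = 0.794
  ψ₂ = 0.794: g = -0.0338, g' = -1.350 → ψ₂ = 0.769
  ψ₂ = 0.769: g = -0.0011, g' = -1.266 → ψ₂ = 0.768
Converged at ψ₂ = 0.768.
  A: x = 0.309, y = 0.808
  B: x = 0.353, y = 0.134
  C: x = 0.338, y = 0.058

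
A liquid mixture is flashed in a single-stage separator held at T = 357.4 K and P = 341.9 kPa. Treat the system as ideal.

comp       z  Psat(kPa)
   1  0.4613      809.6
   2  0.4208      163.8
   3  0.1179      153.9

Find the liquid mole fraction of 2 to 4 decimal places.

x_2 = 0.5615

Raoult's law: Kᵢ = Pᵢˢᵃᵗ/P = Pᵢˢᵃᵗ/341.9.
  K_1 = 809.6/341.9 = 2.367944, K_2 = 163.8/341.9 = 0.479087, K_3 = 153.9/341.9 = 0.450132
Material balance + equilibrium reduce to Σ zᵢ(Kᵢ−1)/(1+ψ(Kᵢ−1)) = 0.
Feasibility: ΣzᵢKᵢ = 1.3470, Σzᵢ/Kᵢ = 1.3351 — both > 1, two phases present.
Newton iteration, ψ⁰ = 0.5:
  ψ = 0.5000: g = -0.01108, g' = -0.5810 → ψ = 0.4809
  ψ = 0.4809: g = 0.00002, g' = -0.5832 → ψ = 0.4810
Converged at ψ = 0.4810.
Compositions from xᵢ = zᵢ/(1+ψ(Kᵢ−1)), yᵢ = Kᵢxᵢ:
  1: x = 0.2782, y = 0.6589
  2: x = 0.5615, y = 0.2690
  3: x = 0.1603, y = 0.0722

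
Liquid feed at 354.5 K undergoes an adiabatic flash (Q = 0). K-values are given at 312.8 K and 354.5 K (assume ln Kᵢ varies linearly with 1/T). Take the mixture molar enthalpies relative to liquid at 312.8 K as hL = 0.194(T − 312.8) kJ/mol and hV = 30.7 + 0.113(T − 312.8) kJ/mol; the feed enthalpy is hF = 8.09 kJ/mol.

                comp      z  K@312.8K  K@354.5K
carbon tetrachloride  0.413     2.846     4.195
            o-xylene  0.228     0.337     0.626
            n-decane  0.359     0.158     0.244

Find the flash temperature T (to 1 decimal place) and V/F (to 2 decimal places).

T = 316.6 K, V/F = 0.24

Adiabatic flash: solve Rachford–Rice at each trial T, then check hF = ψ·hV(T) + (1−ψ)·hL(T).
  T = 312.8 K: K = (2.846, 0.337, 0.158), RR gives ψ = 0.215, H_out = 6.610 kJ/mol
  T = 354.5 K: K = (4.195, 0.626, 0.244), RR gives ψ = 0.472, H_out = 20.999 kJ/mol
  T = 333.6 K: K = (3.496, 0.468, 0.199), RR gives ψ = 0.351, H_out = 14.224 kJ/mol
  T = 323.2 K: K = (3.165, 0.399, 0.178), RR gives ψ = 0.287, H_out = 10.579 kJ/mol
  T = 318.0 K: K = (3.004, 0.367, 0.168), RR gives ψ = 0.252, H_out = 8.645 kJ/mol
  T = 315.4 K: K = (2.924, 0.352, 0.163), RR gives ψ = 0.234, H_out = 7.642 kJ/mol
  T = 316.7 K: K = (2.964, 0.360, 0.165), RR gives ψ = 0.243, H_out = 8.147 kJ/mol
Linear interpolation between T = 315.4 (H_out = 7.642) and T = 316.7 (H_out = 8.147) on hF = 8.09 gives T ≈ 316.6 K, at which ψ = 0.24.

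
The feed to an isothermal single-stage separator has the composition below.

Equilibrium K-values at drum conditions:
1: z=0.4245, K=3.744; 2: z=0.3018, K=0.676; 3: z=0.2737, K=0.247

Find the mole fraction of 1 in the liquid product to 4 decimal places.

x_1 = 0.1704

Let β = V/F and solve Σ zᵢ(Kᵢ−1)/(1+β(Kᵢ−1)) = 0.
Feasibility: ΣzᵢKᵢ = 1.8609, Σzᵢ/Kᵢ = 1.6679 — both > 1, two phases present.
Iterate (Newton) starting at β = 0.48:
  β = 0.4800: g = 0.06416, g' = -1.0203 → β = 0.5429
  β = 0.5429: g = 0.00061, g' = -1.0063 → β = 0.5435
Converged at β = 0.5435.
Compositions from xᵢ = zᵢ/(1+β(Kᵢ−1)), yᵢ = Kᵢxᵢ:
  1: x = 0.1704, y = 0.6379
  2: x = 0.3663, y = 0.2476
  3: x = 0.4633, y = 0.1144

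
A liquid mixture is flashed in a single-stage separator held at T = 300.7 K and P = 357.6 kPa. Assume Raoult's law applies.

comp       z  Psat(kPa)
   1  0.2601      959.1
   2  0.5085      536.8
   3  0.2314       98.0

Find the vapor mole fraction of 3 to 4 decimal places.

Raoult's law: Kᵢ = Pᵢˢᵃᵗ/P = Pᵢˢᵃᵗ/357.6.
  K_1 = 959.1/357.6 = 2.682047, K_2 = 536.8/357.6 = 1.501119, K_3 = 98.0/357.6 = 0.274049
Material balance + equilibrium reduce to Σ zᵢ(Kᵢ−1)/(1+ψ(Kᵢ−1)) = 0.
g(0) = ΣzᵢKᵢ − 1 = 0.5243 and g(1) = 1 − Σzᵢ/Kᵢ = -0.2801, so a root lies in (0, 1).
Newton–Raphson from ψ = 0.31:
  ψ = 0.3100: g = 0.29135, g' = -0.6166 → ψ = 0.7825
  ψ = 0.7825: g = -0.01695, g' = -0.8566 → ψ = 0.7627
  ψ = 0.7627: g = -0.00037, g' = -0.8202 → ψ = 0.7622
Converged at ψ = 0.7622.
Compositions from xᵢ = zᵢ/(1+ψ(Kᵢ−1)), yᵢ = Kᵢxᵢ:
  1: x = 0.1140, y = 0.3057
  2: x = 0.3680, y = 0.5523
  3: x = 0.5181, y = 0.1420

y_3 = 0.1420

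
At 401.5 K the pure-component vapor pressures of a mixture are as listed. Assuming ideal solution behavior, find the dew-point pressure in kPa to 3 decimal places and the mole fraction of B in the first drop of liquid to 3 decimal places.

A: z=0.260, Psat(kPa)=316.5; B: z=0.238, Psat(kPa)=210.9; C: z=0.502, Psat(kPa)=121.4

Pdew = 164.337 kPa, x_B = 0.185

At the dew point ψ → 1, so Σzᵢ/Kᵢ = 1 with Kᵢ = Pᵢˢᵃᵗ/P ⇒ 1/P = Σzᵢ/Pᵢˢᵃᵗ.
1/P = 0.260/316.5 + 0.238/210.9 + 0.502/121.4 = 0.006085 ⇒ P = 164.337 kPa
xᵢ = zᵢP/Pᵢˢᵃᵗ ⇒ x_B = 0.238·164.337/210.9 = 0.185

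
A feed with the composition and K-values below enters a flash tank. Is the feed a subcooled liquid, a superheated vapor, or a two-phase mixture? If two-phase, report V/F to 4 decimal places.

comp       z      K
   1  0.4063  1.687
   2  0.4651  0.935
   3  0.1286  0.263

two-phase, V/F = 0.5884

ΣzᵢKᵢ = 1.1541; Σzᵢ/Kᵢ = 1.2272.
Both exceed 1, so a two-phase solution exists.
Material balance + equilibrium reduce to Σ zᵢ(Kᵢ−1)/(1+ψ(Kᵢ−1)) = 0.
Iterate (Newton) starting at ψ = 0.66:
  ψ = 0.6600: g = -0.02408, g' = -0.3577 → ψ = 0.5927
  ψ = 0.5927: g = -0.00137, g' = -0.3192 → ψ = 0.5884
Converged at ψ = 0.5884.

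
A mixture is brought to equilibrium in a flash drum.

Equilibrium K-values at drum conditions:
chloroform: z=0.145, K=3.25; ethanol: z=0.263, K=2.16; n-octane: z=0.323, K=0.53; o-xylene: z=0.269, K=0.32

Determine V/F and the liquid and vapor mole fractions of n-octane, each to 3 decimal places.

Rachford–Rice: g(V/F) = Σ zᵢ(Kᵢ−1)/(1+V/F(Kᵢ−1)) = 0.
Check two-phase: ΣzᵢKᵢ = 1.297 > 1 and Σzᵢ/Kᵢ = 1.616 > 1, so g(0) = 0.297 > 0 and g(1) = -0.616 < 0.
Iterate (Newton) starting at V/F = 0.4:
  V/F = 0.400: g = -0.0581, g' = -0.711 → V/F = 0.318
  V/F = 0.318: g = 0.0010, g' = -0.739 → V/F = 0.320
Converged at V/F = 0.320.
Compositions from xᵢ = zᵢ/(1+V/F(Kᵢ−1)), yᵢ = Kᵢxᵢ:
  chloroform: x = 0.084, y = 0.274
  ethanol: x = 0.192, y = 0.414
  n-octane: x = 0.380, y = 0.201
  o-xylene: x = 0.344, y = 0.110

V/F = 0.320, x_n-octane = 0.380, y_n-octane = 0.201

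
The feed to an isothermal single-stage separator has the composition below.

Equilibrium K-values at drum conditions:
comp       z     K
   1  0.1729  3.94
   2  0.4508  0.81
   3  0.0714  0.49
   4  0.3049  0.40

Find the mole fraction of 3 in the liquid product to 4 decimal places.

x_3 = 0.0785

Let β = V/F and solve Σ zᵢ(Kᵢ−1)/(1+β(Kᵢ−1)) = 0.
g(0) = ΣzᵢKᵢ − 1 = 0.2033 and g(1) = 1 − Σzᵢ/Kᵢ = -0.5084, so a root lies in (0, 1).
Iterate (Newton) starting at β = 0.5:
  β = 0.5000: g = -0.19906, g' = -0.5223 → β = 0.1189
  β = 0.1189: g = 0.05330, g' = -0.9860 → β = 0.1729
  β = 0.1729: g = 0.00438, g' = -0.8332 → β = 0.1782
Converged at β = 0.1782.
Compositions from xᵢ = zᵢ/(1+β(Kᵢ−1)), yᵢ = Kᵢxᵢ:
  1: x = 0.1135, y = 0.4470
  2: x = 0.4666, y = 0.3779
  3: x = 0.0785, y = 0.0385
  4: x = 0.3414, y = 0.1366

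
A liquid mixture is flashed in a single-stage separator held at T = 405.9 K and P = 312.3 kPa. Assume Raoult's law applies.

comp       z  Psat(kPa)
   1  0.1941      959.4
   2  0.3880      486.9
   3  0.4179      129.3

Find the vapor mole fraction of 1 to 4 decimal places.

y_1 = 0.2823

Raoult's law: Kᵢ = Pᵢˢᵃᵗ/P = Pᵢˢᵃᵗ/312.3.
  K_1 = 959.4/312.3 = 3.072046, K_2 = 486.9/312.3 = 1.559078, K_3 = 129.3/312.3 = 0.414025
Rachford–Rice: g(β) = Σ zᵢ(Kᵢ−1)/(1+β(Kᵢ−1)) = 0.
g(0) = ΣzᵢKᵢ − 1 = 0.3742 and g(1) = 1 − Σzᵢ/Kᵢ = -0.3214, so a root lies in (0, 1).
Newton–Raphson from β = 0.5:
  β = 0.5000: g = 0.02071, g' = -0.5622 → β = 0.5368
Converged at β = 0.5368.
Compositions from xᵢ = zᵢ/(1+β(Kᵢ−1)), yᵢ = Kᵢxᵢ:
  1: x = 0.0919, y = 0.2823
  2: x = 0.2984, y = 0.4653
  3: x = 0.6097, y = 0.2524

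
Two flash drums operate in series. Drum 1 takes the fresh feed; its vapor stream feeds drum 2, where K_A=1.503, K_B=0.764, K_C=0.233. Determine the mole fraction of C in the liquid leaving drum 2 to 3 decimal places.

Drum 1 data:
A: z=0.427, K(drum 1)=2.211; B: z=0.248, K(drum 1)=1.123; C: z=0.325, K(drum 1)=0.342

Drum 1:
Rachford–Rice: g(ψ₁) = Σ zᵢ(Kᵢ−1)/(1+ψ₁(Kᵢ−1)) = 0.
Check two-phase: ΣzᵢKᵢ = 1.334 > 1 and Σzᵢ/Kᵢ = 1.364 > 1, so g(0) = 0.334 > 0 and g(1) = -0.364 < 0.
Iterate (Newton) starting at ψ₁ = 0.49:
  ψ₁ = 0.490: g = 0.0377, g' = -0.556 → ψ₁ = 0.558
  ψ₁ = 0.558: g = -0.0006, g' = -0.578 → ψ₁ = 0.557
Converged at ψ₁ = 0.557.
Drum-1 compositions:
  A: x = 0.255, y = 0.564
  B: x = 0.232, y = 0.261
  C: x = 0.513, y = 0.175
Drum-2 feed = drum-1 vapor: z₂ = (0.5640, 0.2607, 0.1754).
Drum 2:
Rachford–Rice: g(ψ₂) = Σ zᵢ(Kᵢ−1)/(1+ψ₂(Kᵢ−1)) = 0.
g(0) = ΣzᵢKᵢ − 1 = 0.088 and g(1) = 1 − Σzᵢ/Kᵢ = -0.469, so a root lies in (0, 1).
Newton iteration, ψ₂⁰ = 0.5:
  ψ₂ = 0.500: g = -0.0613, g' = -0.381 → ψ₂ = 0.339
  ψ₂ = 0.339: g = -0.0064, g' = -0.310 → ψ₂ = 0.319
  ψ₂ = 0.319: g = -0.0001, g' = -0.304 → ψ₂ = 0.318
Converged at ψ₂ = 0.318.
  A: x = 0.486, y = 0.731
  B: x = 0.282, y = 0.215
  C: x = 0.232, y = 0.054

x_C (drum 2) = 0.232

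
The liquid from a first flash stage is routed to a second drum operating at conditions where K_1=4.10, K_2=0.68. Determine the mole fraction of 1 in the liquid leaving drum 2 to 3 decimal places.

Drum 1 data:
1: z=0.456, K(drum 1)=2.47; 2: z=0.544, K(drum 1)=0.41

Drum 1:
Rachford–Rice: g(ψ₁) = Σ zᵢ(Kᵢ−1)/(1+ψ₁(Kᵢ−1)) = 0.
g(0) = ΣzᵢKᵢ − 1 = 0.349 and g(1) = 1 − Σzᵢ/Kᵢ = -0.511, so a root lies in (0, 1).
Newton–Raphson from ψ₁ = 0.5:
  ψ₁ = 0.500: g = -0.0689, g' = -0.708 → ψ₁ = 0.403
Converged at ψ₁ = 0.403.
Drum-1 compositions:
  1: x = 0.286, y = 0.707
  2: x = 0.714, y = 0.293
Drum-2 feed = drum-1 liquid: z₂ = (0.2864, 0.7136).
Drum 2:
Let ψ₂ = V/F and solve Σ zᵢ(Kᵢ−1)/(1+ψ₂(Kᵢ−1)) = 0.
Feasibility: ΣzᵢKᵢ = 1.660, Σzᵢ/Kᵢ = 1.119 — both > 1, two phases present.
Binary case is linear: z₁(K₁−1)(1+ψ₂(K₂−1)) + z₂(K₂−1)(1+ψ₂(K₁−1)) = 0
⇒ ψ₂ = [z₁(K₁−1)+z₂(K₂−1)] / [−(K₁−1)(K₂−1)] = 0.6595/0.9920 = 0.665
  1: x = 0.094, y = 0.384
  2: x = 0.906, y = 0.616

x_1 (drum 2) = 0.094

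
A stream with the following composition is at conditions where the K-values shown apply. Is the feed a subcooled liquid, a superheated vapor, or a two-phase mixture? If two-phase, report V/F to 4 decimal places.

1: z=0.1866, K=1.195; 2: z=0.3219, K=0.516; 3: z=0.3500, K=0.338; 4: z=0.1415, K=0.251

ΣzᵢKᵢ = 0.5429; Σzᵢ/Kᵢ = 2.3792.
Since ΣzᵢKᵢ < 1 the mixture is below its bubble point — single liquid phase.

subcooled liquid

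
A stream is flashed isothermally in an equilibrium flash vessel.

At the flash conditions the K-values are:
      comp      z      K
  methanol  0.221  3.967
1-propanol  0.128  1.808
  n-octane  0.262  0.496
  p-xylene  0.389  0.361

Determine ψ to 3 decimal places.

Material balance + equilibrium reduce to Σ zᵢ(Kᵢ−1)/(1+ψ(Kᵢ−1)) = 0.
Feasibility: ΣzᵢKᵢ = 1.379, Σzᵢ/Kᵢ = 1.732 — both > 1, two phases present.
Iterate (Newton) starting at ψ = 0.58:
  ψ = 0.580: g = -0.2701, g' = -0.835 → ψ = 0.257
  ψ = 0.257: g = 0.0089, g' = -0.999 → ψ = 0.266
Converged at ψ = 0.266.

ψ = 0.266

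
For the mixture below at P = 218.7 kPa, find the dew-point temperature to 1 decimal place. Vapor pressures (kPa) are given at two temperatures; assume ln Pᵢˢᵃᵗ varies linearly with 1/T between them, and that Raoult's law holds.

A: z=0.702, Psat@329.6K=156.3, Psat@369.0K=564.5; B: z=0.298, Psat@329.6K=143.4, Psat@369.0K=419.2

T = 340.4 K

Dew-point temperature: Σzᵢ·P/Pᵢˢᵃᵗ(T) = 1. Interpolate ln Pᵢˢᵃᵗ = aᵢ + bᵢ/T.
  T = 329.6 K: ΣzᵢP/Pᵢˢᵃᵗ = 1.4367
  T = 369.0 K: ΣzᵢP/Pᵢˢᵃᵗ = 0.4274
  T = 349.3 K: ΣzᵢP/Pᵢˢᵃᵗ = 0.7564
  T = 339.5 K: ΣzᵢP/Pᵢˢᵃᵗ = 1.0308
  T = 344.4 K: ΣzᵢP/Pᵢˢᵃᵗ = 0.8810
  T = 341.9 K: ΣzᵢP/Pᵢˢᵃᵗ = 0.9539
  T = 340.7 K: ΣzᵢP/Pᵢˢᵃᵗ = 0.9914
Interpolating between 339.5 K and 340.7 K gives T ≈ 340.4 K.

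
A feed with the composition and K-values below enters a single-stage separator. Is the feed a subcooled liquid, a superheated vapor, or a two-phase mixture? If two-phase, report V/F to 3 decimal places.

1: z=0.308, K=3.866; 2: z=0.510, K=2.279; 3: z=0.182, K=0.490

ΣzᵢKᵢ = 2.442; Σzᵢ/Kᵢ = 0.675.
Since Σzᵢ/Kᵢ < 1 the mixture is above its dew point — single vapor phase.

superheated vapor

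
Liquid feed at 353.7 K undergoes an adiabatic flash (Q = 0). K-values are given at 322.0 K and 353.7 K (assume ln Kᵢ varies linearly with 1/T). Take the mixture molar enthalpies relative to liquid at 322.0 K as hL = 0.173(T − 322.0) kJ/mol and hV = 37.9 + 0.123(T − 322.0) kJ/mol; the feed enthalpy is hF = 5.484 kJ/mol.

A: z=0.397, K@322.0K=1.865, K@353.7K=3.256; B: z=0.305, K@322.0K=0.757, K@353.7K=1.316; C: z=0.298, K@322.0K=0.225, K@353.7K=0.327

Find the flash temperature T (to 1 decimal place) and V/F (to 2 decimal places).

T = 323.6 K, V/F = 0.14

Adiabatic flash: solve Rachford–Rice at each trial T, then check hF = ψ·hV(T) + (1−ψ)·hL(T).
  T = 322.0 K: K = (1.865, 0.757, 0.225), RR gives ψ = 0.079, H_out = 2.983 kJ/mol
  T = 353.7 K: K = (3.256, 1.316, 0.327), RR gives ψ = 0.757, H_out = 32.961 kJ/mol
  T = 337.9 K: K = (2.499, 1.012, 0.274), RR gives ψ = 0.506, H_out = 21.521 kJ/mol
  T = 329.9 K: K = (2.164, 0.878, 0.249), RR gives ψ = 0.325, H_out = 13.569 kJ/mol
  T = 325.9 K: K = (2.009, 0.815, 0.237), RR gives ψ = 0.212, H_out = 8.655 kJ/mol
  T = 323.9 K: K = (1.934, 0.785, 0.231), RR gives ψ = 0.147, H_out = 5.874 kJ/mol
Linear interpolation between T = 322.0 (H_out = 2.983) and T = 323.9 (H_out = 5.874) on hF = 5.484 gives T ≈ 323.6 K, at which ψ = 0.14.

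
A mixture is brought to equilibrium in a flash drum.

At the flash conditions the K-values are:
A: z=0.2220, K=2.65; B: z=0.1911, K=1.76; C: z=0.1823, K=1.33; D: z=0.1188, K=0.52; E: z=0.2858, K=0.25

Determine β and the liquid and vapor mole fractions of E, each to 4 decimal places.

Newton–Raphson from β = 0.5:
  β = 0.5000: g = -0.06040, g' = -0.7130 → β = 0.4153
  β = 0.4153: g = -0.00188, g' = -0.6737 → β = 0.4125
Converged at β = 0.4125.
Compositions from xᵢ = zᵢ/(1+β(Kᵢ−1)), yᵢ = Kᵢxᵢ:
  A: x = 0.1321, y = 0.3500
  B: x = 0.1455, y = 0.2561
  C: x = 0.1605, y = 0.2134
  D: x = 0.1481, y = 0.0770
  E: x = 0.4138, y = 0.1035

β = 0.4125, x_E = 0.4138, y_E = 0.1035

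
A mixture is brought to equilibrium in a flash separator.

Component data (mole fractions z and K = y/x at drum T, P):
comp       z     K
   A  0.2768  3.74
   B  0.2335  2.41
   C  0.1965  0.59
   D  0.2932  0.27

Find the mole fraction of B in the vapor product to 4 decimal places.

Material balance + equilibrium reduce to Σ zᵢ(Kᵢ−1)/(1+ψ(Kᵢ−1)) = 0.
g(0) = ΣzᵢKᵢ − 1 = 0.7931 and g(1) = 1 − Σzᵢ/Kᵢ = -0.5899, so a root lies in (0, 1).
Iterate (Newton) starting at ψ = 0.5:
  ψ = 0.5000: g = 0.07471, g' = -0.9694 → ψ = 0.5771
Converged at ψ = 0.5771.
Compositions from xᵢ = zᵢ/(1+ψ(Kᵢ−1)), yᵢ = Kᵢxᵢ:
  A: x = 0.1072, y = 0.4011
  B: x = 0.1287, y = 0.3103
  C: x = 0.2574, y = 0.1519
  D: x = 0.5066, y = 0.1368

y_B = 0.3103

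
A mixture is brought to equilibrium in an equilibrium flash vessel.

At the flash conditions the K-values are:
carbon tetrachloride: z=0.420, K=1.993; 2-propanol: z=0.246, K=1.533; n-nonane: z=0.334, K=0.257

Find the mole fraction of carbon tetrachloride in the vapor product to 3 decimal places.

Rachford–Rice: g(V/F) = Σ zᵢ(Kᵢ−1)/(1+V/F(Kᵢ−1)) = 0.
Check two-phase: ΣzᵢKᵢ = 1.300 > 1 and Σzᵢ/Kᵢ = 1.671 > 1, so g(0) = 0.300 > 0 and g(1) = -0.671 < 0.
Iterate (Newton) starting at V/F = 0.5:
  V/F = 0.500: g = -0.0126, g' = -0.695 → V/F = 0.482
Converged at V/F = 0.482.
Compositions from xᵢ = zᵢ/(1+V/F(Kᵢ−1)), yᵢ = Kᵢxᵢ:
  carbon tetrachloride: x = 0.284, y = 0.566
  2-propanol: x = 0.196, y = 0.300
  n-nonane: x = 0.520, y = 0.134

y_carbon tetrachloride = 0.566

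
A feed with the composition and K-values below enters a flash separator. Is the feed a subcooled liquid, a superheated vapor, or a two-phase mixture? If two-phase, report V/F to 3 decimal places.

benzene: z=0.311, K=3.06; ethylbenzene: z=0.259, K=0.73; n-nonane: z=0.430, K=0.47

ΣzᵢKᵢ = 1.343; Σzᵢ/Kᵢ = 1.371.
Both exceed 1, so a two-phase solution exists.
Iterate (Newton) starting at ψ = 0.5:
  ψ = 0.500: g = -0.0753, g' = -0.569 → ψ = 0.368
  ψ = 0.368: g = 0.0039, g' = -0.637 → ψ = 0.374
Converged at ψ = 0.374.

two-phase, V/F = 0.374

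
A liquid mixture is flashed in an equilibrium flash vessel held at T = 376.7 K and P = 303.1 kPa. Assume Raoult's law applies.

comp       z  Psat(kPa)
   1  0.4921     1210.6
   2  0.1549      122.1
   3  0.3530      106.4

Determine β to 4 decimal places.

Raoult's law: Kᵢ = Pᵢˢᵃᵗ/P = Pᵢˢᵃᵗ/303.1.
  K_1 = 1210.6/303.1 = 3.994061, K_2 = 122.1/303.1 = 0.402837, K_3 = 106.4/303.1 = 0.351039
Newton–Raphson from β = 0.5:
  β = 0.5000: g = 0.11905, g' = -1.1456 → β = 0.6039
  β = 0.6039: g = 0.00326, g' = -1.0966 → β = 0.6069
Converged at β = 0.6069.

β = 0.6069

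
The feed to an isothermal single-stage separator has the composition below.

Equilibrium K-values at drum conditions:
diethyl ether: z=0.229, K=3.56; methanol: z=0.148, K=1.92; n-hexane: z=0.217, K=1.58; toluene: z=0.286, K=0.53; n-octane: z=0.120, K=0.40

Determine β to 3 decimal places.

β = 0.805

Newton–Raphson from β = 0.45:
  β = 0.450: g = 0.1994, g' = -0.615 → β = 0.774
  β = 0.774: g = 0.0173, g' = -0.553 → β = 0.805
Converged at β = 0.805.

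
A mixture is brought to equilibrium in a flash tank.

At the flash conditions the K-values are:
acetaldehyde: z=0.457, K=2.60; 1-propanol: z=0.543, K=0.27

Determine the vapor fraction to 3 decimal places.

Let ψ = V/F and solve Σ zᵢ(Kᵢ−1)/(1+ψ(Kᵢ−1)) = 0.
g(0) = ΣzᵢKᵢ − 1 = 0.335 and g(1) = 1 − Σzᵢ/Kᵢ = -1.187, so a root lies in (0, 1).
Newton–Raphson from ψ = 0.66:
  ψ = 0.660: g = -0.4093, g' = -1.354 → ψ = 0.358
  ψ = 0.358: g = -0.0715, g' = -1.003 → ψ = 0.287
Converged at ψ = 0.287.

ψ = 0.287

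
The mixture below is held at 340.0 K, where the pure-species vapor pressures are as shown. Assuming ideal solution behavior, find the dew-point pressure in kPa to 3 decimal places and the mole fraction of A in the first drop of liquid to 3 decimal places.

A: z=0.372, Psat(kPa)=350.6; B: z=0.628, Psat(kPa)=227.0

Pdew = 261.263 kPa, x_A = 0.277

At the dew point ψ → 1, so Σzᵢ/Kᵢ = 1 with Kᵢ = Pᵢˢᵃᵗ/P ⇒ 1/P = Σzᵢ/Pᵢˢᵃᵗ.
1/P = 0.372/350.6 + 0.628/227.0 = 0.003828 ⇒ P = 261.263 kPa
xᵢ = zᵢP/Pᵢˢᵃᵗ ⇒ x_A = 0.372·261.263/350.6 = 0.277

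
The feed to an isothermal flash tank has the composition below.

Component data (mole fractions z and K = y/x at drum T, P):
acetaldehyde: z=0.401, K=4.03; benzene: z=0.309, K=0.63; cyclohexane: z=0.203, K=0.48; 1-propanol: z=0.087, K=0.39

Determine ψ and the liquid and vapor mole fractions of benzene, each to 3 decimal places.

ψ = 0.666, x_benzene = 0.410, y_benzene = 0.258

Rachford–Rice: g(ψ) = Σ zᵢ(Kᵢ−1)/(1+ψ(Kᵢ−1)) = 0.
Check two-phase: ΣzᵢKᵢ = 1.942 > 1 and Σzᵢ/Kᵢ = 1.236 > 1, so g(0) = 0.942 > 0 and g(1) = -0.236 < 0.
Newton–Raphson from ψ = 0.5:
  ψ = 0.500: g = 0.1238, g' = -0.813 → ψ = 0.652
  ψ = 0.652: g = 0.0096, g' = -0.704 → ψ = 0.666
Converged at ψ = 0.666.
Compositions from xᵢ = zᵢ/(1+ψ(Kᵢ−1)), yᵢ = Kᵢxᵢ:
  acetaldehyde: x = 0.133, y = 0.535
  benzene: x = 0.410, y = 0.258
  cyclohexane: x = 0.311, y = 0.149
  1-propanol: x = 0.147, y = 0.057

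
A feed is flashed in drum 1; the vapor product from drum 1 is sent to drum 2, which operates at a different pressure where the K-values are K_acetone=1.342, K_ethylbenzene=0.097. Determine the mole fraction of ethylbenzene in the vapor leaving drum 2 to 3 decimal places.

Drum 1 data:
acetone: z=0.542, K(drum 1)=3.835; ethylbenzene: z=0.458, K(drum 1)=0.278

Drum 1:
Material balance + equilibrium reduce to Σ zᵢ(Kᵢ−1)/(1+ψ₁(Kᵢ−1)) = 0.
Feasibility: ΣzᵢKᵢ = 2.206, Σzᵢ/Kᵢ = 1.789 — both > 1, two phases present.
Binary case is linear: z₁(K₁−1)(1+ψ₁(K₂−1)) + z₂(K₂−1)(1+ψ₁(K₁−1)) = 0
⇒ ψ₁ = [z₁(K₁−1)+z₂(K₂−1)] / [−(K₁−1)(K₂−1)] = 1.2059/2.0469 = 0.589
Drum-1 compositions:
  acetone: x = 0.203, y = 0.778
  ethylbenzene: x = 0.797, y = 0.222
Drum-2 feed = drum-1 vapor: z₂ = (0.7784, 0.2216).
Drum 2:
Binary case is linear: z₁(K₁−1)(1+ψ₂(K₂−1)) + z₂(K₂−1)(1+ψ₂(K₁−1)) = 0
⇒ ψ₂ = [z₁(K₁−1)+z₂(K₂−1)] / [−(K₁−1)(K₂−1)] = 0.0661/0.3088 = 0.214
  acetone: x = 0.725, y = 0.973
  ethylbenzene: x = 0.275, y = 0.027

y_ethylbenzene (drum 2) = 0.027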